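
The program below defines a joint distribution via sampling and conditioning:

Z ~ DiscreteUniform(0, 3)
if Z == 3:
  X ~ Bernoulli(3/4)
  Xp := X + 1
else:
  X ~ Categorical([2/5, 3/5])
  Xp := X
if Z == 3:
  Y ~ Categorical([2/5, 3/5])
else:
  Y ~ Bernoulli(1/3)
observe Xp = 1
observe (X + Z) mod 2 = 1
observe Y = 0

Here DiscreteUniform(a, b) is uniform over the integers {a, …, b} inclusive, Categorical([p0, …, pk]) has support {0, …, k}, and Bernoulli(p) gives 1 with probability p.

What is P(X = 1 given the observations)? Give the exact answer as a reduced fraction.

Enumerate traces; 3 have nonzero weight after conditioning:
  (Z=0, X=1, Y=0) weight 1/10
  (Z=2, X=1, Y=0) weight 1/10
  (Z=3, X=0, Y=0) weight 1/40
Group by X:
  weight(X=0) = 1/40
  weight(X=1) = 1/5
Total weight = 1/40 + 1/5 = 9/40
P(X=0 | obs) = 1/40 / 9/40 = 1/9
P(X=1 | obs) = 1/5 / 9/40 = 8/9

P(X = 1 | obs) = 8/9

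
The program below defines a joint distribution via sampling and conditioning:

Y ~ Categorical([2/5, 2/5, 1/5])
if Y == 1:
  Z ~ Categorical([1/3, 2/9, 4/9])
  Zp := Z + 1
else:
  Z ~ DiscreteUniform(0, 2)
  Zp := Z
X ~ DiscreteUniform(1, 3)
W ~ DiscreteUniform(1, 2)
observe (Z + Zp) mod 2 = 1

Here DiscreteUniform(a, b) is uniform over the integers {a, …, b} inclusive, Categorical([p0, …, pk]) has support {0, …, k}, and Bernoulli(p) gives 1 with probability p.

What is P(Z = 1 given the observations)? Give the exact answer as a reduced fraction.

Enumerate traces; 18 have nonzero weight after conditioning:
  (Y=1, Z=0, X=1, W=1) weight 1/45
  (Y=1, Z=0, X=1, W=2) weight 1/45
  (Y=1, Z=0, X=2, W=1) weight 1/45
  (Y=1, Z=0, X=2, W=2) weight 1/45
  (Y=1, Z=0, X=3, W=1) weight 1/45
  (Y=1, Z=0, X=3, W=2) weight 1/45
  (Y=1, Z=1, X=1, W=1) weight 2/135
  (Y=1, Z=1, X=1, W=2) weight 2/135
  (Y=1, Z=2, X=1, W=1) weight 4/135
  … 9 more
Group by Z:
  weight(Z=0) = 2/15
  weight(Z=1) = 4/45
  weight(Z=2) = 8/45
Total weight = 2/15 + 4/45 + 8/45 = 2/5
P(Z=0 | obs) = 2/15 / 2/5 = 1/3
P(Z=1 | obs) = 4/45 / 2/5 = 2/9
P(Z=2 | obs) = 8/45 / 2/5 = 4/9

P(Z = 1 | obs) = 2/9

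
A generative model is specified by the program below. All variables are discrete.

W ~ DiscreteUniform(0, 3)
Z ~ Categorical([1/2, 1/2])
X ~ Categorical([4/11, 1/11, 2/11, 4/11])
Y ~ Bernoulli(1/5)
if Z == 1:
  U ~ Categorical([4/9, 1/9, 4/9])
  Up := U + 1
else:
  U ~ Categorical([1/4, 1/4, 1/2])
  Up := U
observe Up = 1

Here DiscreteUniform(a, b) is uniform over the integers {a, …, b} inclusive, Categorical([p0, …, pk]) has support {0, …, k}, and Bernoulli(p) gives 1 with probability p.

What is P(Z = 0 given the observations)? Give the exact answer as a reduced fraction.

Enumerate traces; 64 have nonzero weight after conditioning:
  (W=0, Z=0, X=0, Y=0, U=1) weight 1/110
  (W=0, Z=0, X=0, Y=1, U=1) weight 1/440
  (W=0, Z=0, X=1, Y=0, U=1) weight 1/440
  (W=0, Z=0, X=1, Y=1, U=1) weight 1/1760
  (W=0, Z=0, X=2, Y=0, U=1) weight 1/220
  (W=0, Z=0, X=2, Y=1, U=1) weight 1/880
  (W=0, Z=0, X=3, Y=0, U=1) weight 1/110
  (W=0, Z=0, X=3, Y=1, U=1) weight 1/440
  (W=0, Z=1, X=0, Y=0, U=0) weight 8/495
  … 55 more
Group by Z:
  weight(Z=0) = 1/8
  weight(Z=1) = 2/9
Total weight = 1/8 + 2/9 = 25/72
P(Z=0 | obs) = 1/8 / 25/72 = 9/25
P(Z=1 | obs) = 2/9 / 25/72 = 16/25

P(Z = 0 | obs) = 9/25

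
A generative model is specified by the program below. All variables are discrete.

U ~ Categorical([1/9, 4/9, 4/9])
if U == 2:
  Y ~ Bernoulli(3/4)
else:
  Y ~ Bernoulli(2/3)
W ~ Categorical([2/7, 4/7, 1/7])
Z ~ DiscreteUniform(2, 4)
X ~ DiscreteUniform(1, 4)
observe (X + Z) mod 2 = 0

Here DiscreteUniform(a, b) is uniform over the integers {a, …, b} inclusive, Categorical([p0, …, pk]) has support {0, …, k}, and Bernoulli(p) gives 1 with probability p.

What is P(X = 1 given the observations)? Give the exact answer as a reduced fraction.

P(X = 1 | obs) = 1/6

Enumerate traces; 108 have nonzero weight after conditioning:
  (U=0, Y=0, W=0, Z=2, X=2) weight 1/1134
  (U=0, Y=0, W=0, Z=2, X=4) weight 1/1134
  (U=0, Y=0, W=0, Z=3, X=1) weight 1/1134
  (U=0, Y=0, W=0, Z=3, X=3) weight 1/1134
  (U=0, Y=0, W=0, Z=4, X=2) weight 1/1134
  (U=0, Y=0, W=0, Z=4, X=4) weight 1/1134
  (U=0, Y=0, W=1, Z=2, X=2) weight 1/567
  (U=0, Y=0, W=1, Z=2, X=4) weight 1/567
  … 100 more
Group by X:
  weight(X=1) = 1/12
  weight(X=2) = 1/6
  weight(X=3) = 1/12
  weight(X=4) = 1/6
Total weight = 1/12 + 1/6 + 1/12 + 1/6 = 1/2
P(X=1 | obs) = 1/12 / 1/2 = 1/6
P(X=2 | obs) = 1/6 / 1/2 = 1/3
P(X=3 | obs) = 1/12 / 1/2 = 1/6
P(X=4 | obs) = 1/6 / 1/2 = 1/3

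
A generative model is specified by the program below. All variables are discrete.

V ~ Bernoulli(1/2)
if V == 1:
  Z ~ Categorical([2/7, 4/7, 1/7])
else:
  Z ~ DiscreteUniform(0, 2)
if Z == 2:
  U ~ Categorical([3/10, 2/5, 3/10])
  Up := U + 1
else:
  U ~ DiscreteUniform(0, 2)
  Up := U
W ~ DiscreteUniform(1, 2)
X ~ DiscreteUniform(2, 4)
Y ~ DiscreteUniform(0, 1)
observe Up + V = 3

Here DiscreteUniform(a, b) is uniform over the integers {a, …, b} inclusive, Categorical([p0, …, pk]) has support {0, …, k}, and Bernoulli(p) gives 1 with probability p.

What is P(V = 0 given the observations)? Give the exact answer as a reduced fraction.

P(V = 0 | obs) = 7/31

Enumerate traces; 48 have nonzero weight after conditioning:
  (V=0, Z=2, U=2, W=1, X=2, Y=0) weight 1/240
  (V=0, Z=2, U=2, W=1, X=2, Y=1) weight 1/240
  (V=0, Z=2, U=2, W=1, X=3, Y=0) weight 1/240
  (V=0, Z=2, U=2, W=1, X=3, Y=1) weight 1/240
  (V=0, Z=2, U=2, W=1, X=4, Y=0) weight 1/240
  (V=0, Z=2, U=2, W=1, X=4, Y=1) weight 1/240
  (V=0, Z=2, U=2, W=2, X=2, Y=0) weight 1/240
  (V=0, Z=2, U=2, W=2, X=2, Y=1) weight 1/240
  (V=1, Z=0, U=2, W=1, X=2, Y=0) weight 1/252
  … 39 more
Group by V:
  weight(V=0) = 1/20
  weight(V=1) = 6/35
Total weight = 1/20 + 6/35 = 31/140
P(V=0 | obs) = 1/20 / 31/140 = 7/31
P(V=1 | obs) = 6/35 / 31/140 = 24/31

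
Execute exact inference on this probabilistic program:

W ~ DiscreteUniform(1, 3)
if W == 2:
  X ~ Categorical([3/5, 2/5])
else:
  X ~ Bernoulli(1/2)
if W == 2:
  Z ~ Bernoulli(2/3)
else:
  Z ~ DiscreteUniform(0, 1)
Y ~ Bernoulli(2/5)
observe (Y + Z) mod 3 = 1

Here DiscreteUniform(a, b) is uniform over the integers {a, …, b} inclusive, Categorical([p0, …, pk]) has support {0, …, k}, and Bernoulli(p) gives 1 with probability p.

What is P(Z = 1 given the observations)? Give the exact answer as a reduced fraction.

Enumerate traces; 12 have nonzero weight after conditioning:
  (W=1, X=0, Z=0, Y=1) weight 1/30
  (W=1, X=0, Z=1, Y=0) weight 1/20
  (W=1, X=1, Z=0, Y=1) weight 1/30
  (W=1, X=1, Z=1, Y=0) weight 1/20
  (W=2, X=0, Z=0, Y=1) weight 2/75
  (W=2, X=0, Z=1, Y=0) weight 2/25
  (W=2, X=1, Z=0, Y=1) weight 4/225
  (W=2, X=1, Z=1, Y=0) weight 4/75
  … 4 more
Group by Z:
  weight(Z=0) = 8/45
  weight(Z=1) = 1/3
Total weight = 8/45 + 1/3 = 23/45
P(Z=0 | obs) = 8/45 / 23/45 = 8/23
P(Z=1 | obs) = 1/3 / 23/45 = 15/23

P(Z = 1 | obs) = 15/23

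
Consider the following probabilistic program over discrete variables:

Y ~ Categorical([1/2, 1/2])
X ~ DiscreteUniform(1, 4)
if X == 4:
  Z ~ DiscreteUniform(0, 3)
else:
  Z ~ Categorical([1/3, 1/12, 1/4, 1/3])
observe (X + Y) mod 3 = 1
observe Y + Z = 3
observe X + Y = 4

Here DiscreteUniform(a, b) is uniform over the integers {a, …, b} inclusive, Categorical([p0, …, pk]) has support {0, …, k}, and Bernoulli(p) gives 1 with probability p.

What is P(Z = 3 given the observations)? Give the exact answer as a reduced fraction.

P(Z = 3 | obs) = 1/2

Enumerate traces; 2 have nonzero weight after conditioning:
  (Y=0, X=4, Z=3) weight 1/32
  (Y=1, X=3, Z=2) weight 1/32
Group by Z:
  weight(Z=2) = 1/32
  weight(Z=3) = 1/32
Total weight = 1/32 + 1/32 = 1/16
P(Z=2 | obs) = 1/32 / 1/16 = 1/2
P(Z=3 | obs) = 1/32 / 1/16 = 1/2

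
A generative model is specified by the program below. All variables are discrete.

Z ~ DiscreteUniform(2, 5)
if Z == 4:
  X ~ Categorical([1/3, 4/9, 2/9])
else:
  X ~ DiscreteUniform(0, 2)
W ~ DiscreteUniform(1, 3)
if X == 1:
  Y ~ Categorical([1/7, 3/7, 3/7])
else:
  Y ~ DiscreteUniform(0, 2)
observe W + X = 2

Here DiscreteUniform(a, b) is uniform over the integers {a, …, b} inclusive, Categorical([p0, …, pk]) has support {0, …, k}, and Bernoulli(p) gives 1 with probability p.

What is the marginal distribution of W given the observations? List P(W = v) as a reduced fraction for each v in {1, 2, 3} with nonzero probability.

Enumerate traces; 24 have nonzero weight after conditioning:
  (Z=2, X=0, W=2, Y=0) weight 1/108
  (Z=2, X=0, W=2, Y=1) weight 1/108
  (Z=2, X=0, W=2, Y=2) weight 1/108
  (Z=2, X=1, W=1, Y=0) weight 1/252
  (Z=2, X=1, W=1, Y=1) weight 1/84
  (Z=2, X=1, W=1, Y=2) weight 1/84
  (Z=3, X=0, W=2, Y=0) weight 1/108
  (Z=3, X=0, W=2, Y=1) weight 1/108
  … 16 more
Group by W:
  weight(W=1) = 13/108
  weight(W=2) = 1/9
Total weight = 13/108 + 1/9 = 25/108
P(W=1 | obs) = 13/108 / 25/108 = 13/25
P(W=2 | obs) = 1/9 / 25/108 = 12/25

P(W=1) = 13/25, P(W=2) = 12/25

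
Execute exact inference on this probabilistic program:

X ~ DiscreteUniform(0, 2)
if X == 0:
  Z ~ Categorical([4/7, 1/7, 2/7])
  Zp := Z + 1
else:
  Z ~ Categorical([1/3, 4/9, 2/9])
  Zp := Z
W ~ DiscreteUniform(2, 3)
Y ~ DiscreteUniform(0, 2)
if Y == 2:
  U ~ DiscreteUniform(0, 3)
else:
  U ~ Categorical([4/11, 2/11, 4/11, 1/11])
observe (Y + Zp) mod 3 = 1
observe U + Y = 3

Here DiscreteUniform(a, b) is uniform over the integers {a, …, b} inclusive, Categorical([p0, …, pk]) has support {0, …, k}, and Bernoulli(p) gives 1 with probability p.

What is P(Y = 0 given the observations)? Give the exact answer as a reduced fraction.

P(Y = 0 | obs) = 368/1735

Enumerate traces; 18 have nonzero weight after conditioning:
  (X=0, Z=0, W=2, Y=0, U=3) weight 2/693
  (X=0, Z=0, W=3, Y=0, U=3) weight 2/693
  (X=0, Z=1, W=2, Y=2, U=1) weight 1/504
  (X=0, Z=1, W=3, Y=2, U=1) weight 1/504
  (X=0, Z=2, W=2, Y=1, U=2) weight 4/693
  (X=0, Z=2, W=3, Y=1, U=2) weight 4/693
  (X=1, Z=0, W=2, Y=1, U=2) weight 2/297
  (X=1, Z=0, W=3, Y=1, U=2) weight 2/297
  … 10 more
Group by Y:
  weight(Y=0) = 92/6237
  weight(Y=1) = 80/2079
  weight(Y=2) = 37/2268
Total weight = 92/6237 + 80/2079 + 37/2268 = 1735/24948
P(Y=0 | obs) = 92/6237 / 1735/24948 = 368/1735
P(Y=1 | obs) = 80/2079 / 1735/24948 = 192/347
P(Y=2 | obs) = 37/2268 / 1735/24948 = 407/1735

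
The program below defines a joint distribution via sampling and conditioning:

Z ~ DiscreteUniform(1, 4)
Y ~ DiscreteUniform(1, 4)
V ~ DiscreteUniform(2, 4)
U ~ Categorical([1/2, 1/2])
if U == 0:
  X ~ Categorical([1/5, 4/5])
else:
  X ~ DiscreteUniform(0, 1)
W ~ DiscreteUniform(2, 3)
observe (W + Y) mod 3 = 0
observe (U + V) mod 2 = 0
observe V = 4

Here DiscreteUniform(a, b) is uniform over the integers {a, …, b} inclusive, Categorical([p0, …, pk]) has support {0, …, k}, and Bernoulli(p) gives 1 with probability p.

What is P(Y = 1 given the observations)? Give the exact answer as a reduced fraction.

P(Y = 1 | obs) = 1/3

Enumerate traces; 24 have nonzero weight after conditioning:
  (Z=1, Y=1, V=4, U=0, X=0, W=2) weight 1/960
  (Z=1, Y=1, V=4, U=0, X=1, W=2) weight 1/240
  (Z=1, Y=3, V=4, U=0, X=0, W=3) weight 1/960
  (Z=1, Y=3, V=4, U=0, X=1, W=3) weight 1/240
  (Z=1, Y=4, V=4, U=0, X=0, W=2) weight 1/960
  (Z=1, Y=4, V=4, U=0, X=1, W=2) weight 1/240
  (Z=2, Y=1, V=4, U=0, X=0, W=2) weight 1/960
  (Z=2, Y=1, V=4, U=0, X=1, W=2) weight 1/240
  … 16 more
Group by Y:
  weight(Y=1) = 1/48
  weight(Y=3) = 1/48
  weight(Y=4) = 1/48
Total weight = 1/48 + 1/48 + 1/48 = 1/16
P(Y=1 | obs) = 1/48 / 1/16 = 1/3
P(Y=3 | obs) = 1/48 / 1/16 = 1/3
P(Y=4 | obs) = 1/48 / 1/16 = 1/3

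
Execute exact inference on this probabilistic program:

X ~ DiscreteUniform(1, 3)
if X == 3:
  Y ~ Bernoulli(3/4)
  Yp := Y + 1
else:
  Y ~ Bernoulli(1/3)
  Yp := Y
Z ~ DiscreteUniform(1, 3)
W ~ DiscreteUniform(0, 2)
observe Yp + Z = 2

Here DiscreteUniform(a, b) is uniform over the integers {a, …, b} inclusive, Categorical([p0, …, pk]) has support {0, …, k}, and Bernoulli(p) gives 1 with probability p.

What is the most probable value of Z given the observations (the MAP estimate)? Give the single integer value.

argmax_v P(Z = v | obs) = 2

Enumerate traces; 15 have nonzero weight after conditioning:
  (X=1, Y=0, Z=2, W=0) weight 2/81
  (X=1, Y=0, Z=2, W=1) weight 2/81
  (X=1, Y=0, Z=2, W=2) weight 2/81
  (X=1, Y=1, Z=1, W=0) weight 1/81
  (X=1, Y=1, Z=1, W=1) weight 1/81
  (X=1, Y=1, Z=1, W=2) weight 1/81
  (X=2, Y=0, Z=2, W=0) weight 2/81
  (X=2, Y=0, Z=2, W=1) weight 2/81
  … 7 more
Group by Z:
  weight(Z=1) = 11/108
  weight(Z=2) = 4/27
Total weight = 11/108 + 4/27 = 1/4
P(Z=1 | obs) = 11/108 / 1/4 = 11/27
P(Z=2 | obs) = 4/27 / 1/4 = 16/27
argmax = 2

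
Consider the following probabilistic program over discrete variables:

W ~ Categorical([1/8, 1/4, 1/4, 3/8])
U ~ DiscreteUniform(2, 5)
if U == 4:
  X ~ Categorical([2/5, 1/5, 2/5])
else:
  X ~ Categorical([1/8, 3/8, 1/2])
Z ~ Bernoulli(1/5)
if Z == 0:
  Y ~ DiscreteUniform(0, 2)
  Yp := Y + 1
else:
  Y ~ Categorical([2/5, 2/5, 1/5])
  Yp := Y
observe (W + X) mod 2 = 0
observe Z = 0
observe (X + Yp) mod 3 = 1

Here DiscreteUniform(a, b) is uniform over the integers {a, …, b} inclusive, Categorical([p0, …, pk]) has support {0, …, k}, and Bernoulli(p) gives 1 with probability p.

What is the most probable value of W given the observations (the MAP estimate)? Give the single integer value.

Enumerate traces; 24 have nonzero weight after conditioning:
  (W=0, U=2, X=0, Z=0, Y=0) weight 1/960
  (W=0, U=2, X=2, Z=0, Y=1) weight 1/240
  (W=0, U=3, X=0, Z=0, Y=0) weight 1/960
  (W=0, U=3, X=2, Z=0, Y=1) weight 1/240
  (W=0, U=4, X=0, Z=0, Y=0) weight 1/300
  (W=0, U=4, X=2, Z=0, Y=1) weight 1/300
  (W=0, U=5, X=0, Z=0, Y=0) weight 1/960
  (W=0, U=5, X=2, Z=0, Y=1) weight 1/240
  (W=1, U=2, X=1, Z=0, Y=2) weight 1/160
  (W=2, U=2, X=0, Z=0, Y=0) weight 1/480
  … 14 more
Group by W:
  weight(W=0) = 107/4800
  weight(W=1) = 53/2400
  weight(W=2) = 107/2400
  weight(W=3) = 53/1600
Total weight = 107/4800 + 53/2400 + 107/2400 + 53/1600 = 293/2400
P(W=0 | obs) = 107/4800 / 293/2400 = 107/586
P(W=1 | obs) = 53/2400 / 293/2400 = 53/293
P(W=2 | obs) = 107/2400 / 293/2400 = 107/293
P(W=3 | obs) = 53/1600 / 293/2400 = 159/586
argmax = 2

argmax_v P(W = v | obs) = 2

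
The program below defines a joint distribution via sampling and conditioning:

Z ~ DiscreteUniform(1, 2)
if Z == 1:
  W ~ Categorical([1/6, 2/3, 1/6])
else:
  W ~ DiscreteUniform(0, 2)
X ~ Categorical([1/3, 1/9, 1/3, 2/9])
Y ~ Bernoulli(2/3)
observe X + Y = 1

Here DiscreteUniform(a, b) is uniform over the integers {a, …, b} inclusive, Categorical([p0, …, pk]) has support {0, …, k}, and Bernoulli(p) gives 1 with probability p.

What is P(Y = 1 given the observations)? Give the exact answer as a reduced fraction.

Enumerate traces; 12 have nonzero weight after conditioning:
  (Z=1, W=0, X=0, Y=1) weight 1/54
  (Z=1, W=0, X=1, Y=0) weight 1/324
  (Z=1, W=1, X=0, Y=1) weight 2/27
  (Z=1, W=1, X=1, Y=0) weight 1/81
  (Z=1, W=2, X=0, Y=1) weight 1/54
  (Z=1, W=2, X=1, Y=0) weight 1/324
  (Z=2, W=0, X=0, Y=1) weight 1/27
  (Z=2, W=0, X=1, Y=0) weight 1/162
  … 4 more
Group by Y:
  weight(Y=0) = 1/27
  weight(Y=1) = 2/9
Total weight = 1/27 + 2/9 = 7/27
P(Y=0 | obs) = 1/27 / 7/27 = 1/7
P(Y=1 | obs) = 2/9 / 7/27 = 6/7

P(Y = 1 | obs) = 6/7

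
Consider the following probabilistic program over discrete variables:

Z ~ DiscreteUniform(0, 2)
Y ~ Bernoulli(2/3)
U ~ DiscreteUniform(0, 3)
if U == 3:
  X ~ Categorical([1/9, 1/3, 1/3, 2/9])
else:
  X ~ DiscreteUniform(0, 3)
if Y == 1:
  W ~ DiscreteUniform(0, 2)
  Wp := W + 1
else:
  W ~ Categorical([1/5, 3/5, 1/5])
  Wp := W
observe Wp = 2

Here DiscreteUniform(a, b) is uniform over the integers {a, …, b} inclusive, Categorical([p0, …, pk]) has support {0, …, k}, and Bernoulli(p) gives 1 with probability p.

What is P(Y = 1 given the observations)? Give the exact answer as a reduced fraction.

Enumerate traces; 96 have nonzero weight after conditioning:
  (Z=0, Y=0, U=0, X=0, W=2) weight 1/720
  (Z=0, Y=0, U=0, X=1, W=2) weight 1/720
  (Z=0, Y=0, U=0, X=2, W=2) weight 1/720
  (Z=0, Y=0, U=0, X=3, W=2) weight 1/720
  (Z=0, Y=0, U=1, X=0, W=2) weight 1/720
  (Z=0, Y=0, U=1, X=1, W=2) weight 1/720
  (Z=0, Y=0, U=1, X=2, W=2) weight 1/720
  (Z=0, Y=0, U=1, X=3, W=2) weight 1/720
  (Z=0, Y=1, U=0, X=0, W=1) weight 1/216
  … 87 more
Group by Y:
  weight(Y=0) = 1/15
  weight(Y=1) = 2/9
Total weight = 1/15 + 2/9 = 13/45
P(Y=0 | obs) = 1/15 / 13/45 = 3/13
P(Y=1 | obs) = 2/9 / 13/45 = 10/13

P(Y = 1 | obs) = 10/13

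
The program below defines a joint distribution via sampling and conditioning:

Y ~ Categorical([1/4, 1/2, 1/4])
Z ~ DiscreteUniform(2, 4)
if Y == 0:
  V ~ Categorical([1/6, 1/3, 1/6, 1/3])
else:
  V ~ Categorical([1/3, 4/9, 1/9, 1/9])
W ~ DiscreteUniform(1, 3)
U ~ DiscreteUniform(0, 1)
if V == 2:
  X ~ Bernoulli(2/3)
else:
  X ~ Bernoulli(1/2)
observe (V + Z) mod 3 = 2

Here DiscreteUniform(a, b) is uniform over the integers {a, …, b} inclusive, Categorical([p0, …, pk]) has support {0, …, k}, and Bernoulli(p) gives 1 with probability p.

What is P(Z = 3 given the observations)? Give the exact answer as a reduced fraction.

P(Z = 3 | obs) = 1/8

Enumerate traces; 144 have nonzero weight after conditioning:
  (Y=0, Z=2, V=0, W=1, U=0, X=0) weight 1/864
  (Y=0, Z=2, V=0, W=1, U=0, X=1) weight 1/864
  (Y=0, Z=2, V=0, W=1, U=1, X=0) weight 1/864
  (Y=0, Z=2, V=0, W=1, U=1, X=1) weight 1/864
  (Y=0, Z=2, V=0, W=2, U=0, X=0) weight 1/864
  (Y=0, Z=2, V=0, W=2, U=0, X=1) weight 1/864
  (Y=0, Z=2, V=0, W=2, U=1, X=0) weight 1/864
  (Y=0, Z=2, V=0, W=2, U=1, X=1) weight 1/864
  (Y=0, Z=3, V=2, W=1, U=0, X=0) weight 1/1296
  (Y=0, Z=4, V=1, W=1, U=0, X=0) weight 1/432
  … 134 more
Group by Z:
  weight(Z=2) = 11/72
  weight(Z=3) = 1/24
  weight(Z=4) = 5/36
Total weight = 11/72 + 1/24 + 5/36 = 1/3
P(Z=2 | obs) = 11/72 / 1/3 = 11/24
P(Z=3 | obs) = 1/24 / 1/3 = 1/8
P(Z=4 | obs) = 5/36 / 1/3 = 5/12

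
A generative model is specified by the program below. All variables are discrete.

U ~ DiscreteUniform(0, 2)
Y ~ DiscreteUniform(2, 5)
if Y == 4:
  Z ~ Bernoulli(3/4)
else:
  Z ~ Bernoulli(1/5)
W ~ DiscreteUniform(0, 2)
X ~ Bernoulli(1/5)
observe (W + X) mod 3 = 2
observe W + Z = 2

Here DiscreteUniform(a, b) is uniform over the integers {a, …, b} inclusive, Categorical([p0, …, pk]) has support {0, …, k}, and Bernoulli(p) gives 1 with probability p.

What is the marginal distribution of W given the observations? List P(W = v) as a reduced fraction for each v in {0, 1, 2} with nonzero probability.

P(W=1) = 27/239, P(W=2) = 212/239

Enumerate traces; 24 have nonzero weight after conditioning:
  (U=0, Y=2, Z=0, W=2, X=0) weight 4/225
  (U=0, Y=2, Z=1, W=1, X=1) weight 1/900
  (U=0, Y=3, Z=0, W=2, X=0) weight 4/225
  (U=0, Y=3, Z=1, W=1, X=1) weight 1/900
  (U=0, Y=4, Z=0, W=2, X=0) weight 1/180
  (U=0, Y=4, Z=1, W=1, X=1) weight 1/240
  (U=0, Y=5, Z=0, W=2, X=0) weight 4/225
  (U=0, Y=5, Z=1, W=1, X=1) weight 1/900
  … 16 more
Group by W:
  weight(W=1) = 9/400
  weight(W=2) = 53/300
Total weight = 9/400 + 53/300 = 239/1200
P(W=1 | obs) = 9/400 / 239/1200 = 27/239
P(W=2 | obs) = 53/300 / 239/1200 = 212/239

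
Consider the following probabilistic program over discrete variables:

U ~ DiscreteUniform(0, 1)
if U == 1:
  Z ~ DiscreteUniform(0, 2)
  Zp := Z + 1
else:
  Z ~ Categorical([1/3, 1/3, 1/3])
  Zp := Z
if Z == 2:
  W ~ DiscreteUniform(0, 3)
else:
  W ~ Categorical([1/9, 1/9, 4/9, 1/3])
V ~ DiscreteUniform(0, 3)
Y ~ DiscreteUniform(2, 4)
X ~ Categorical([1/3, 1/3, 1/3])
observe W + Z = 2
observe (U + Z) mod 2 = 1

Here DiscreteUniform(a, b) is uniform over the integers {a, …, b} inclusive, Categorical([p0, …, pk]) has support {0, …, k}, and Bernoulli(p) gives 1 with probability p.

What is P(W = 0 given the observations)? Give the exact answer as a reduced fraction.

P(W = 0 | obs) = 9/29

Enumerate traces; 108 have nonzero weight after conditioning:
  (U=0, Z=1, W=1, V=0, Y=2, X=0) weight 1/1944
  (U=0, Z=1, W=1, V=0, Y=2, X=1) weight 1/1944
  (U=0, Z=1, W=1, V=0, Y=2, X=2) weight 1/1944
  (U=0, Z=1, W=1, V=0, Y=3, X=0) weight 1/1944
  (U=0, Z=1, W=1, V=0, Y=3, X=1) weight 1/1944
  (U=0, Z=1, W=1, V=0, Y=3, X=2) weight 1/1944
  (U=0, Z=1, W=1, V=0, Y=4, X=0) weight 1/1944
  (U=0, Z=1, W=1, V=0, Y=4, X=1) weight 1/1944
  (U=1, Z=0, W=2, V=0, Y=2, X=0) weight 1/486
  (U=1, Z=2, W=0, V=0, Y=2, X=0) weight 1/864
  … 98 more
Group by W:
  weight(W=0) = 1/24
  weight(W=1) = 1/54
  weight(W=2) = 2/27
Total weight = 1/24 + 1/54 + 2/27 = 29/216
P(W=0 | obs) = 1/24 / 29/216 = 9/29
P(W=1 | obs) = 1/54 / 29/216 = 4/29
P(W=2 | obs) = 2/27 / 29/216 = 16/29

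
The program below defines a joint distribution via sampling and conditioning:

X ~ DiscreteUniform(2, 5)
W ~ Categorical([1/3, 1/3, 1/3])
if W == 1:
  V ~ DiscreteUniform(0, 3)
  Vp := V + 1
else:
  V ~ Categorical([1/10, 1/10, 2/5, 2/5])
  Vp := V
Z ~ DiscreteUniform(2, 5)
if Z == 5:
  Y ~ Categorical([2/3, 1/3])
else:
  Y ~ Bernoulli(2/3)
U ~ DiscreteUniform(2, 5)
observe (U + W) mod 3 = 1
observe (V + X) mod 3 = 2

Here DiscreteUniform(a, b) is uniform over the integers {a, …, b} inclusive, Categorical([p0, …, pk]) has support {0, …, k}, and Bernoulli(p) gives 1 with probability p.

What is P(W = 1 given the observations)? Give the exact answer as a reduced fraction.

Enumerate traces; 192 have nonzero weight after conditioning:
  (X=2, W=0, V=0, Z=2, Y=0, U=4) weight 1/5760
  (X=2, W=0, V=0, Z=2, Y=1, U=4) weight 1/2880
  (X=2, W=0, V=0, Z=3, Y=0, U=4) weight 1/5760
  (X=2, W=0, V=0, Z=3, Y=1, U=4) weight 1/2880
  (X=2, W=0, V=0, Z=4, Y=0, U=4) weight 1/5760
  (X=2, W=0, V=0, Z=4, Y=1, U=4) weight 1/2880
  (X=2, W=0, V=0, Z=5, Y=0, U=4) weight 1/2880
  (X=2, W=0, V=0, Z=5, Y=1, U=4) weight 1/5760
  (X=2, W=1, V=0, Z=2, Y=0, U=3) weight 1/2304
  (X=2, W=2, V=0, Z=2, Y=0, U=2) weight 1/5760
  … 182 more
Group by W:
  weight(W=0) = 1/32
  weight(W=1) = 1/32
  weight(W=2) = 1/16
Total weight = 1/32 + 1/32 + 1/16 = 1/8
P(W=0 | obs) = 1/32 / 1/8 = 1/4
P(W=1 | obs) = 1/32 / 1/8 = 1/4
P(W=2 | obs) = 1/16 / 1/8 = 1/2

P(W = 1 | obs) = 1/4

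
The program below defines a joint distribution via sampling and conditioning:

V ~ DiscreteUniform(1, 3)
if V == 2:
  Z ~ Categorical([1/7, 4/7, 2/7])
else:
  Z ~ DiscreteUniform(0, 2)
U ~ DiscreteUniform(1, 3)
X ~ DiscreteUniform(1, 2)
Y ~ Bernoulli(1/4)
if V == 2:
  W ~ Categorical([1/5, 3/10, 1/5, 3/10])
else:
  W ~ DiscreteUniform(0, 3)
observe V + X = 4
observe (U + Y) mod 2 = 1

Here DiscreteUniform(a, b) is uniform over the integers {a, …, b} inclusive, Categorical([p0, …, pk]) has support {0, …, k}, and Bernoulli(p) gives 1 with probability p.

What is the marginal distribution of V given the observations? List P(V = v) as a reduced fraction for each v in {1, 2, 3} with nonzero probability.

P(V=2) = 1/2, P(V=3) = 1/2

Enumerate traces; 72 have nonzero weight after conditioning:
  (V=2, Z=0, U=1, X=2, Y=0, W=0) weight 1/840
  (V=2, Z=0, U=1, X=2, Y=0, W=1) weight 1/560
  (V=2, Z=0, U=1, X=2, Y=0, W=2) weight 1/840
  (V=2, Z=0, U=1, X=2, Y=0, W=3) weight 1/560
  (V=2, Z=0, U=2, X=2, Y=1, W=0) weight 1/2520
  (V=2, Z=0, U=2, X=2, Y=1, W=1) weight 1/1680
  (V=2, Z=0, U=2, X=2, Y=1, W=2) weight 1/2520
  (V=2, Z=0, U=2, X=2, Y=1, W=3) weight 1/1680
  (V=3, Z=0, U=1, X=1, Y=0, W=0) weight 1/288
  … 63 more
Group by V:
  weight(V=2) = 7/72
  weight(V=3) = 7/72
Total weight = 7/72 + 7/72 = 7/36
P(V=2 | obs) = 7/72 / 7/36 = 1/2
P(V=3 | obs) = 7/72 / 7/36 = 1/2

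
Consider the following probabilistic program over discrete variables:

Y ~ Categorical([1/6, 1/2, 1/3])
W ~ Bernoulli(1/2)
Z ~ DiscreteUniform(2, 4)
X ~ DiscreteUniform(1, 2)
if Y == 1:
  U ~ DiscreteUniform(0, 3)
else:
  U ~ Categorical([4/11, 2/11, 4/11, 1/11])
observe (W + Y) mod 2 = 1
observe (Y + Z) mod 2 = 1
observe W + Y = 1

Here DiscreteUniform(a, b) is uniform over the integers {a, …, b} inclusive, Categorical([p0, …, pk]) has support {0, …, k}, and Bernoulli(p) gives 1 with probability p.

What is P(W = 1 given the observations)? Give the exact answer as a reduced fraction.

P(W = 1 | obs) = 1/7

Enumerate traces; 24 have nonzero weight after conditioning:
  (Y=0, W=1, Z=3, X=1, U=0) weight 1/198
  (Y=0, W=1, Z=3, X=1, U=1) weight 1/396
  (Y=0, W=1, Z=3, X=1, U=2) weight 1/198
  (Y=0, W=1, Z=3, X=1, U=3) weight 1/792
  (Y=0, W=1, Z=3, X=2, U=0) weight 1/198
  (Y=0, W=1, Z=3, X=2, U=1) weight 1/396
  (Y=0, W=1, Z=3, X=2, U=2) weight 1/198
  (Y=0, W=1, Z=3, X=2, U=3) weight 1/792
  (Y=1, W=0, Z=2, X=1, U=0) weight 1/96
  … 15 more
Group by W:
  weight(W=0) = 1/6
  weight(W=1) = 1/36
Total weight = 1/6 + 1/36 = 7/36
P(W=0 | obs) = 1/6 / 7/36 = 6/7
P(W=1 | obs) = 1/36 / 7/36 = 1/7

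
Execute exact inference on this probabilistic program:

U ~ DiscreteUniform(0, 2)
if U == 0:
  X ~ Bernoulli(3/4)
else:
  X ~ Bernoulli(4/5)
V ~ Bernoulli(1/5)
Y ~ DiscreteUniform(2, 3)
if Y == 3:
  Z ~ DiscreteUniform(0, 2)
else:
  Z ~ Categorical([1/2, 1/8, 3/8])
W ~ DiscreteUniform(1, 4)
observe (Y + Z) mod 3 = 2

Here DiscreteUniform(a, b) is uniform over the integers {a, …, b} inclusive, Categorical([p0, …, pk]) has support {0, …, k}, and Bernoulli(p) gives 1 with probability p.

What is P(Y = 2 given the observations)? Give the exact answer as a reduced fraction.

Enumerate traces; 96 have nonzero weight after conditioning:
  (U=0, X=0, V=0, Y=2, Z=0, W=1) weight 1/240
  (U=0, X=0, V=0, Y=2, Z=0, W=2) weight 1/240
  (U=0, X=0, V=0, Y=2, Z=0, W=3) weight 1/240
  (U=0, X=0, V=0, Y=2, Z=0, W=4) weight 1/240
  (U=0, X=0, V=0, Y=3, Z=2, W=1) weight 1/360
  (U=0, X=0, V=0, Y=3, Z=2, W=2) weight 1/360
  (U=0, X=0, V=0, Y=3, Z=2, W=3) weight 1/360
  (U=0, X=0, V=0, Y=3, Z=2, W=4) weight 1/360
  … 88 more
Group by Y:
  weight(Y=2) = 1/4
  weight(Y=3) = 1/6
Total weight = 1/4 + 1/6 = 5/12
P(Y=2 | obs) = 1/4 / 5/12 = 3/5
P(Y=3 | obs) = 1/6 / 5/12 = 2/5

P(Y = 2 | obs) = 3/5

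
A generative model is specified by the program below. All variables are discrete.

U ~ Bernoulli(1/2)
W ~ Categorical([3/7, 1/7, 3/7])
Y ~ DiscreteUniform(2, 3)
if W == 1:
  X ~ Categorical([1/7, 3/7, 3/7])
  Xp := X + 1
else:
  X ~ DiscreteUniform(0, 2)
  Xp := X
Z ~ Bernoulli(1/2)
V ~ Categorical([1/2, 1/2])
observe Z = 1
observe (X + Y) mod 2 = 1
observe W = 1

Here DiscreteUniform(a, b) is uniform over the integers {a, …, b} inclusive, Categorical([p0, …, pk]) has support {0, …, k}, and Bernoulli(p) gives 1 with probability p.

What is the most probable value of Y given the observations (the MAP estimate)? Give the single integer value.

Enumerate traces; 12 have nonzero weight after conditioning:
  (U=0, W=1, Y=2, X=1, Z=1, V=0) weight 3/784
  (U=0, W=1, Y=2, X=1, Z=1, V=1) weight 3/784
  (U=0, W=1, Y=3, X=0, Z=1, V=0) weight 1/784
  (U=0, W=1, Y=3, X=0, Z=1, V=1) weight 1/784
  (U=0, W=1, Y=3, X=2, Z=1, V=0) weight 3/784
  (U=0, W=1, Y=3, X=2, Z=1, V=1) weight 3/784
  (U=1, W=1, Y=2, X=1, Z=1, V=0) weight 3/784
  (U=1, W=1, Y=2, X=1, Z=1, V=1) weight 3/784
  … 4 more
Group by Y:
  weight(Y=2) = 3/196
  weight(Y=3) = 1/49
Total weight = 3/196 + 1/49 = 1/28
P(Y=2 | obs) = 3/196 / 1/28 = 3/7
P(Y=3 | obs) = 1/49 / 1/28 = 4/7
argmax = 3

argmax_v P(Y = v | obs) = 3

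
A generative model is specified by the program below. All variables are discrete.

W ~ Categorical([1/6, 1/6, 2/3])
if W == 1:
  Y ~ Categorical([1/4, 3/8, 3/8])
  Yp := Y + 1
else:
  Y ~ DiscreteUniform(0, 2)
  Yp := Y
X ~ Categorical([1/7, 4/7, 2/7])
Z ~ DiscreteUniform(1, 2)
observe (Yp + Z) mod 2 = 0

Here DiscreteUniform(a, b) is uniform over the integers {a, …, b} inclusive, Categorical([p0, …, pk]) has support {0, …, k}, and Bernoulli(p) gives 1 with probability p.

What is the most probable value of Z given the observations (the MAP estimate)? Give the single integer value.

Enumerate traces; 27 have nonzero weight after conditioning:
  (W=0, Y=0, X=0, Z=2) weight 1/252
  (W=0, Y=0, X=1, Z=2) weight 1/63
  (W=0, Y=0, X=2, Z=2) weight 1/126
  (W=0, Y=1, X=0, Z=1) weight 1/252
  (W=0, Y=1, X=1, Z=1) weight 1/63
  (W=0, Y=1, X=2, Z=1) weight 1/126
  (W=0, Y=2, X=0, Z=2) weight 1/252
  (W=0, Y=2, X=1, Z=2) weight 1/63
  … 19 more
Group by Z:
  weight(Z=1) = 55/288
  weight(Z=2) = 89/288
Total weight = 55/288 + 89/288 = 1/2
P(Z=1 | obs) = 55/288 / 1/2 = 55/144
P(Z=2 | obs) = 89/288 / 1/2 = 89/144
argmax = 2

argmax_v P(Z = v | obs) = 2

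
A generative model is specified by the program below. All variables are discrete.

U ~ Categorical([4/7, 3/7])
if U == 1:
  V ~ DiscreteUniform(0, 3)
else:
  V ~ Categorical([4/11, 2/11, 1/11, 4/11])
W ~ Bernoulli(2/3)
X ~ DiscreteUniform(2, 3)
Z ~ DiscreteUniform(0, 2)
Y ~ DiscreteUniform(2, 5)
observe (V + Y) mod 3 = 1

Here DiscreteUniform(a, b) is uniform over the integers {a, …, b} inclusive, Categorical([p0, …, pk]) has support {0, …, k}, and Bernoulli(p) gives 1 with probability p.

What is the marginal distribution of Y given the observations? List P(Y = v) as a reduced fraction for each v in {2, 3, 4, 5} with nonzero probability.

P(Y=2) = 7/51, P(Y=3) = 65/357, P(Y=4) = 194/357, P(Y=5) = 7/51

Enumerate traces; 120 have nonzero weight after conditioning:
  (U=0, V=0, W=0, X=2, Z=0, Y=4) weight 2/693
  (U=0, V=0, W=0, X=2, Z=1, Y=4) weight 2/693
  (U=0, V=0, W=0, X=2, Z=2, Y=4) weight 2/693
  (U=0, V=0, W=0, X=3, Z=0, Y=4) weight 2/693
  (U=0, V=0, W=0, X=3, Z=1, Y=4) weight 2/693
  (U=0, V=0, W=0, X=3, Z=2, Y=4) weight 2/693
  (U=0, V=0, W=1, X=2, Z=0, Y=4) weight 4/693
  (U=0, V=0, W=1, X=2, Z=1, Y=4) weight 4/693
  (U=0, V=1, W=0, X=2, Z=0, Y=3) weight 1/693
  (U=0, V=2, W=0, X=2, Z=0, Y=2) weight 1/1386
  … 110 more
Group by Y:
  weight(Y=2) = 7/176
  weight(Y=3) = 65/1232
  weight(Y=4) = 97/616
  weight(Y=5) = 7/176
Total weight = 7/176 + 65/1232 + 97/616 + 7/176 = 51/176
P(Y=2 | obs) = 7/176 / 51/176 = 7/51
P(Y=3 | obs) = 65/1232 / 51/176 = 65/357
P(Y=4 | obs) = 97/616 / 51/176 = 194/357
P(Y=5 | obs) = 7/176 / 51/176 = 7/51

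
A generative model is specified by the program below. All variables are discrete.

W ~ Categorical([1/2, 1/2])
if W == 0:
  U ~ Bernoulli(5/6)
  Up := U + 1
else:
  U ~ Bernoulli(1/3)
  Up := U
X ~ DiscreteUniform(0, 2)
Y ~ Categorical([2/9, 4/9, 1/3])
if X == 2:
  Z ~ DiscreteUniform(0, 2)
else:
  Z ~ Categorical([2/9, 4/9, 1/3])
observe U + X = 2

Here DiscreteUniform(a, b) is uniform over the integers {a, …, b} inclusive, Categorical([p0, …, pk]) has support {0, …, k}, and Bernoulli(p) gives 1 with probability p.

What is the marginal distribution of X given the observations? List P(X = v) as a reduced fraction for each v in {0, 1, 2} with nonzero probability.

Enumerate traces; 36 have nonzero weight after conditioning:
  (W=0, U=0, X=2, Y=0, Z=0) weight 1/486
  (W=0, U=0, X=2, Y=0, Z=1) weight 1/486
  (W=0, U=0, X=2, Y=0, Z=2) weight 1/486
  (W=0, U=0, X=2, Y=1, Z=0) weight 1/243
  (W=0, U=0, X=2, Y=1, Z=1) weight 1/243
  (W=0, U=0, X=2, Y=1, Z=2) weight 1/243
  (W=0, U=0, X=2, Y=2, Z=0) weight 1/324
  (W=0, U=0, X=2, Y=2, Z=1) weight 1/324
  (W=0, U=1, X=1, Y=0, Z=0) weight 5/729
  … 27 more
Group by X:
  weight(X=1) = 7/36
  weight(X=2) = 5/36
Total weight = 7/36 + 5/36 = 1/3
P(X=1 | obs) = 7/36 / 1/3 = 7/12
P(X=2 | obs) = 5/36 / 1/3 = 5/12

P(X=1) = 7/12, P(X=2) = 5/12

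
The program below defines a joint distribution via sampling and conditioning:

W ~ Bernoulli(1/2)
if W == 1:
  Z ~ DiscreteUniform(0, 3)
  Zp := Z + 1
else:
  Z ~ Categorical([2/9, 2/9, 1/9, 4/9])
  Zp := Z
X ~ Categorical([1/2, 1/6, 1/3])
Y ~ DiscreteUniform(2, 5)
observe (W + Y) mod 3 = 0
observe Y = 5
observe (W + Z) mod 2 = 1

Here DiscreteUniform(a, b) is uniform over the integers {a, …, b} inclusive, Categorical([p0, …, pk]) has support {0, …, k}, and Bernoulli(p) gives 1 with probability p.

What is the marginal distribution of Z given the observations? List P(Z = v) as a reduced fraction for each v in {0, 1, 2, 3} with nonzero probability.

P(Z=0) = 1/2, P(Z=2) = 1/2

Enumerate traces; 6 have nonzero weight after conditioning:
  (W=1, Z=0, X=0, Y=5) weight 1/64
  (W=1, Z=0, X=1, Y=5) weight 1/192
  (W=1, Z=0, X=2, Y=5) weight 1/96
  (W=1, Z=2, X=0, Y=5) weight 1/64
  (W=1, Z=2, X=1, Y=5) weight 1/192
  (W=1, Z=2, X=2, Y=5) weight 1/96
Group by Z:
  weight(Z=0) = 1/32
  weight(Z=2) = 1/32
Total weight = 1/32 + 1/32 = 1/16
P(Z=0 | obs) = 1/32 / 1/16 = 1/2
P(Z=2 | obs) = 1/32 / 1/16 = 1/2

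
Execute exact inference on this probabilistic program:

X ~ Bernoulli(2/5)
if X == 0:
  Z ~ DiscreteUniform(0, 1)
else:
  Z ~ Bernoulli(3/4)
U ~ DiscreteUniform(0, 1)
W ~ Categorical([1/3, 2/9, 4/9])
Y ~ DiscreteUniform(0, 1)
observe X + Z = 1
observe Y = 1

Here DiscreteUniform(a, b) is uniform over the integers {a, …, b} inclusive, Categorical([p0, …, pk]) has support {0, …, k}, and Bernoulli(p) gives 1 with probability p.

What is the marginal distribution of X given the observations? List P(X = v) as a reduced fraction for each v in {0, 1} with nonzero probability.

P(X=0) = 3/4, P(X=1) = 1/4

Enumerate traces; 12 have nonzero weight after conditioning:
  (X=0, Z=1, U=0, W=0, Y=1) weight 1/40
  (X=0, Z=1, U=0, W=1, Y=1) weight 1/60
  (X=0, Z=1, U=0, W=2, Y=1) weight 1/30
  (X=0, Z=1, U=1, W=0, Y=1) weight 1/40
  (X=0, Z=1, U=1, W=1, Y=1) weight 1/60
  (X=0, Z=1, U=1, W=2, Y=1) weight 1/30
  (X=1, Z=0, U=0, W=0, Y=1) weight 1/120
  (X=1, Z=0, U=0, W=1, Y=1) weight 1/180
  … 4 more
Group by X:
  weight(X=0) = 3/20
  weight(X=1) = 1/20
Total weight = 3/20 + 1/20 = 1/5
P(X=0 | obs) = 3/20 / 1/5 = 3/4
P(X=1 | obs) = 1/20 / 1/5 = 1/4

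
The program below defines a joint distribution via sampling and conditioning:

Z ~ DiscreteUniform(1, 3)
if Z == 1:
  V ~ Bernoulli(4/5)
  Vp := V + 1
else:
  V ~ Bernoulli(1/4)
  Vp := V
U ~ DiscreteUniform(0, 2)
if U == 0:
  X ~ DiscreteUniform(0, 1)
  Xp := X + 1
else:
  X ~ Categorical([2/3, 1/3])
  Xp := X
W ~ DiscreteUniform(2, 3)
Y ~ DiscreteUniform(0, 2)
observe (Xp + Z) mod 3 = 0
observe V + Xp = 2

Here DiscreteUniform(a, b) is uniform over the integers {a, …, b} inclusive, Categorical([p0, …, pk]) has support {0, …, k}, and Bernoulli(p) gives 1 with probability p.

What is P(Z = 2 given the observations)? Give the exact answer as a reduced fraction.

P(Z = 2 | obs) = 35/47

Enumerate traces; 24 have nonzero weight after conditioning:
  (Z=1, V=0, U=0, X=1, W=2, Y=0) weight 1/540
  (Z=1, V=0, U=0, X=1, W=2, Y=1) weight 1/540
  (Z=1, V=0, U=0, X=1, W=2, Y=2) weight 1/540
  (Z=1, V=0, U=0, X=1, W=3, Y=0) weight 1/540
  (Z=1, V=0, U=0, X=1, W=3, Y=1) weight 1/540
  (Z=1, V=0, U=0, X=1, W=3, Y=2) weight 1/540
  (Z=2, V=1, U=0, X=0, W=2, Y=0) weight 1/432
  (Z=2, V=1, U=0, X=0, W=2, Y=1) weight 1/432
  … 16 more
Group by Z:
  weight(Z=1) = 1/90
  weight(Z=2) = 7/216
Total weight = 1/90 + 7/216 = 47/1080
P(Z=1 | obs) = 1/90 / 47/1080 = 12/47
P(Z=2 | obs) = 7/216 / 47/1080 = 35/47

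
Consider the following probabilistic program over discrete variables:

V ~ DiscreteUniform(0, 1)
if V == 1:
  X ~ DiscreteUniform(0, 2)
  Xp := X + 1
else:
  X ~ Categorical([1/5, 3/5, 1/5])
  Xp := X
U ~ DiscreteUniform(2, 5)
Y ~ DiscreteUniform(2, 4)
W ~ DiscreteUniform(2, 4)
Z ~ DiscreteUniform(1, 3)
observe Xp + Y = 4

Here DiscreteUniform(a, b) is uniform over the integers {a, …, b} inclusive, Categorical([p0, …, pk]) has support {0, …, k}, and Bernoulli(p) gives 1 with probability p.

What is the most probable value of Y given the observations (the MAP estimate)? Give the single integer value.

Enumerate traces; 180 have nonzero weight after conditioning:
  (V=0, X=0, U=2, Y=4, W=2, Z=1) weight 1/1080
  (V=0, X=0, U=2, Y=4, W=2, Z=2) weight 1/1080
  (V=0, X=0, U=2, Y=4, W=2, Z=3) weight 1/1080
  (V=0, X=0, U=2, Y=4, W=3, Z=1) weight 1/1080
  (V=0, X=0, U=2, Y=4, W=3, Z=2) weight 1/1080
  (V=0, X=0, U=2, Y=4, W=3, Z=3) weight 1/1080
  (V=0, X=0, U=2, Y=4, W=4, Z=1) weight 1/1080
  (V=0, X=0, U=2, Y=4, W=4, Z=2) weight 1/1080
  (V=0, X=1, U=2, Y=3, W=2, Z=1) weight 1/360
  (V=0, X=2, U=2, Y=2, W=2, Z=1) weight 1/1080
  … 170 more
Group by Y:
  weight(Y=2) = 4/45
  weight(Y=3) = 7/45
  weight(Y=4) = 1/30
Total weight = 4/45 + 7/45 + 1/30 = 5/18
P(Y=2 | obs) = 4/45 / 5/18 = 8/25
P(Y=3 | obs) = 7/45 / 5/18 = 14/25
P(Y=4 | obs) = 1/30 / 5/18 = 3/25
argmax = 3

argmax_v P(Y = v | obs) = 3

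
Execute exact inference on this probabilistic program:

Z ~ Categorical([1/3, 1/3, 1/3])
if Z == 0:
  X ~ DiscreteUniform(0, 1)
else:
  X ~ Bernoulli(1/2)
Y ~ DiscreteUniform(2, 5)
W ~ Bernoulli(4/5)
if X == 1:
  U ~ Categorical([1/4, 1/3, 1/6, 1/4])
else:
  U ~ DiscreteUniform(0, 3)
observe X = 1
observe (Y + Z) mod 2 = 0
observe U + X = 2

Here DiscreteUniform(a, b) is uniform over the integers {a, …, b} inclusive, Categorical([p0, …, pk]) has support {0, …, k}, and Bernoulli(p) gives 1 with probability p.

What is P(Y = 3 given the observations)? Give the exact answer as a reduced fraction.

Enumerate traces; 12 have nonzero weight after conditioning:
  (Z=0, X=1, Y=2, W=0, U=1) weight 1/360
  (Z=0, X=1, Y=2, W=1, U=1) weight 1/90
  (Z=0, X=1, Y=4, W=0, U=1) weight 1/360
  (Z=0, X=1, Y=4, W=1, U=1) weight 1/90
  (Z=1, X=1, Y=3, W=0, U=1) weight 1/360
  (Z=1, X=1, Y=3, W=1, U=1) weight 1/90
  (Z=1, X=1, Y=5, W=0, U=1) weight 1/360
  (Z=1, X=1, Y=5, W=1, U=1) weight 1/90
  … 4 more
Group by Y:
  weight(Y=2) = 1/36
  weight(Y=3) = 1/72
  weight(Y=4) = 1/36
  weight(Y=5) = 1/72
Total weight = 1/36 + 1/72 + 1/36 + 1/72 = 1/12
P(Y=2 | obs) = 1/36 / 1/12 = 1/3
P(Y=3 | obs) = 1/72 / 1/12 = 1/6
P(Y=4 | obs) = 1/36 / 1/12 = 1/3
P(Y=5 | obs) = 1/72 / 1/12 = 1/6

P(Y = 3 | obs) = 1/6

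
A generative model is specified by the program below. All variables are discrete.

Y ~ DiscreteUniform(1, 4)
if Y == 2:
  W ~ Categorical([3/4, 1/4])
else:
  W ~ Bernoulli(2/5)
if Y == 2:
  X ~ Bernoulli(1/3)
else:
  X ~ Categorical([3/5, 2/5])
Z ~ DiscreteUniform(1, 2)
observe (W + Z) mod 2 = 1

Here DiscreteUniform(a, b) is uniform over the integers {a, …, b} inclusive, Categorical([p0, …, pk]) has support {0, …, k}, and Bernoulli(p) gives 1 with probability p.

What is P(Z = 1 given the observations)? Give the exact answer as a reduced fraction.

P(Z = 1 | obs) = 51/80

Enumerate traces; 16 have nonzero weight after conditioning:
  (Y=1, W=0, X=0, Z=1) weight 9/200
  (Y=1, W=0, X=1, Z=1) weight 3/100
  (Y=1, W=1, X=0, Z=2) weight 3/100
  (Y=1, W=1, X=1, Z=2) weight 1/50
  (Y=2, W=0, X=0, Z=1) weight 1/16
  (Y=2, W=0, X=1, Z=1) weight 1/32
  (Y=2, W=1, X=0, Z=2) weight 1/48
  (Y=2, W=1, X=1, Z=2) weight 1/96
  … 8 more
Group by Z:
  weight(Z=1) = 51/160
  weight(Z=2) = 29/160
Total weight = 51/160 + 29/160 = 1/2
P(Z=1 | obs) = 51/160 / 1/2 = 51/80
P(Z=2 | obs) = 29/160 / 1/2 = 29/80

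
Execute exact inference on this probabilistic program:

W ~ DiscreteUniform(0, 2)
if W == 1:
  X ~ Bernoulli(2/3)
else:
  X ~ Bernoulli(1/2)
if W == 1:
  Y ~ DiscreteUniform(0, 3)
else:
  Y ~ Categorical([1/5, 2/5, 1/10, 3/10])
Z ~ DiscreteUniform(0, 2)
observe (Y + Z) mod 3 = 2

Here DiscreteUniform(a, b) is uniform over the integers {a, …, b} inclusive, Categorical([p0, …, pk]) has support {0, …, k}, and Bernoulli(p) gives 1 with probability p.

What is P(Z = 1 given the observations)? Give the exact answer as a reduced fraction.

P(Z = 1 | obs) = 7/20

Enumerate traces; 24 have nonzero weight after conditioning:
  (W=0, X=0, Y=0, Z=2) weight 1/90
  (W=0, X=0, Y=1, Z=1) weight 1/45
  (W=0, X=0, Y=2, Z=0) weight 1/180
  (W=0, X=0, Y=3, Z=2) weight 1/60
  (W=0, X=1, Y=0, Z=2) weight 1/90
  (W=0, X=1, Y=1, Z=1) weight 1/45
  (W=0, X=1, Y=2, Z=0) weight 1/180
  (W=0, X=1, Y=3, Z=2) weight 1/60
  … 16 more
Group by Z:
  weight(Z=0) = 1/20
  weight(Z=1) = 7/60
  weight(Z=2) = 1/6
Total weight = 1/20 + 7/60 + 1/6 = 1/3
P(Z=0 | obs) = 1/20 / 1/3 = 3/20
P(Z=1 | obs) = 7/60 / 1/3 = 7/20
P(Z=2 | obs) = 1/6 / 1/3 = 1/2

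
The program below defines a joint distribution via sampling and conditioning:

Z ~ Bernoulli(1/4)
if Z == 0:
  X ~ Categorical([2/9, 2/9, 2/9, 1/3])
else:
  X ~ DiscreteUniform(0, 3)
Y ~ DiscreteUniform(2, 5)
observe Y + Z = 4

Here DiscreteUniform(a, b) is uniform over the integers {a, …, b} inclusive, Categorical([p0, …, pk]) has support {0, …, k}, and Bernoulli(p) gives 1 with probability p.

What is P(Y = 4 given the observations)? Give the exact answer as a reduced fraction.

Enumerate traces; 8 have nonzero weight after conditioning:
  (Z=0, X=0, Y=4) weight 1/24
  (Z=0, X=1, Y=4) weight 1/24
  (Z=0, X=2, Y=4) weight 1/24
  (Z=0, X=3, Y=4) weight 1/16
  (Z=1, X=0, Y=3) weight 1/64
  (Z=1, X=1, Y=3) weight 1/64
  (Z=1, X=2, Y=3) weight 1/64
  (Z=1, X=3, Y=3) weight 1/64
Group by Y:
  weight(Y=3) = 1/16
  weight(Y=4) = 3/16
Total weight = 1/16 + 3/16 = 1/4
P(Y=3 | obs) = 1/16 / 1/4 = 1/4
P(Y=4 | obs) = 3/16 / 1/4 = 3/4

P(Y = 4 | obs) = 3/4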